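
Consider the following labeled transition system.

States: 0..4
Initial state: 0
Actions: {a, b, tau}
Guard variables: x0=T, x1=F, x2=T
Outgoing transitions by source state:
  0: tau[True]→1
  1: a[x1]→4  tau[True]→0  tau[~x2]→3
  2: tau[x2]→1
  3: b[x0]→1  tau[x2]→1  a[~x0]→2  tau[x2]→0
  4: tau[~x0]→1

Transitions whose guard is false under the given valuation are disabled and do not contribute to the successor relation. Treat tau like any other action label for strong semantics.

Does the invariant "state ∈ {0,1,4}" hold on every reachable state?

Safe = {0,1,4}
Reach set: {0,1}
  0: safe
  1: safe

Answer: INVARIANT HOLDS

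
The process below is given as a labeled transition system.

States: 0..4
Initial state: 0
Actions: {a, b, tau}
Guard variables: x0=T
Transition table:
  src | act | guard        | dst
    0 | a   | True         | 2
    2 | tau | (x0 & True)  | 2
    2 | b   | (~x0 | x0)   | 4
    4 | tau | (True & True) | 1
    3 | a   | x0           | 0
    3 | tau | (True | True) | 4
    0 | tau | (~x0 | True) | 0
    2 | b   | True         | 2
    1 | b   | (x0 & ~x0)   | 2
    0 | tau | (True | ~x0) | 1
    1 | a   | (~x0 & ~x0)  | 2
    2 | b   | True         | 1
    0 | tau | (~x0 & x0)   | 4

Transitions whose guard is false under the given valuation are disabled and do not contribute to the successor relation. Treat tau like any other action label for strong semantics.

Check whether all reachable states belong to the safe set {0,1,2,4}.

Answer: INVARIANT HOLDS

Analysis:
Safe = {0,1,2,4}
Reach set: {0,1,2,4}
  0: safe
  1: safe
  2: safe
  4: safe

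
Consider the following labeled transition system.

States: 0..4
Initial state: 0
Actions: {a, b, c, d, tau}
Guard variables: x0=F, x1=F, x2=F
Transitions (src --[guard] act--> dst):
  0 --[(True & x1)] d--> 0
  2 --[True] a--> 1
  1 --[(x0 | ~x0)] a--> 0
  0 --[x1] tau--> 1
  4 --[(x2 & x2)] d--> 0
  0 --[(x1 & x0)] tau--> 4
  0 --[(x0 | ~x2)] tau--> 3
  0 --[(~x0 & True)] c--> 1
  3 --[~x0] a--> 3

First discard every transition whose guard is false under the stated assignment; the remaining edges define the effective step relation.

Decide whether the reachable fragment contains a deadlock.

Reach set: {0,1,3}
  0: c→1  tau→3  [2 exit(s)]
  1: a→0  [1 exit(s)]
  3: a→3  [1 exit(s)]

Answer: DEADLOCK-FREE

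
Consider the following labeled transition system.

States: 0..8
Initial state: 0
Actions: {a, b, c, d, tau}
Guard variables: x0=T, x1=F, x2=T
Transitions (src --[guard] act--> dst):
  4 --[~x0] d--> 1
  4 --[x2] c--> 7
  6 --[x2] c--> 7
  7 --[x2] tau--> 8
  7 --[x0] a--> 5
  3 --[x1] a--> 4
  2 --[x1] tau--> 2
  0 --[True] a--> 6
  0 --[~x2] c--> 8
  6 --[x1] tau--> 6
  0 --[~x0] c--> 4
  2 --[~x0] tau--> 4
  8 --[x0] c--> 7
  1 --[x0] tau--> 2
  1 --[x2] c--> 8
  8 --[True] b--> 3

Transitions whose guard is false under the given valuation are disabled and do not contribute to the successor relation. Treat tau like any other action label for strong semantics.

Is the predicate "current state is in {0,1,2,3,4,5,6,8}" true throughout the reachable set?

Allowed set {0,1,2,3,4,5,6,8}
Reach set: {0,3,5,6,7,8}
  0: ok
  3: ok
  5: ok
  6: ok
  7: VIOLATES
  8: ok
witness against invariant: a·c → 7

Answer: INVARIANT VIOLATED at state 7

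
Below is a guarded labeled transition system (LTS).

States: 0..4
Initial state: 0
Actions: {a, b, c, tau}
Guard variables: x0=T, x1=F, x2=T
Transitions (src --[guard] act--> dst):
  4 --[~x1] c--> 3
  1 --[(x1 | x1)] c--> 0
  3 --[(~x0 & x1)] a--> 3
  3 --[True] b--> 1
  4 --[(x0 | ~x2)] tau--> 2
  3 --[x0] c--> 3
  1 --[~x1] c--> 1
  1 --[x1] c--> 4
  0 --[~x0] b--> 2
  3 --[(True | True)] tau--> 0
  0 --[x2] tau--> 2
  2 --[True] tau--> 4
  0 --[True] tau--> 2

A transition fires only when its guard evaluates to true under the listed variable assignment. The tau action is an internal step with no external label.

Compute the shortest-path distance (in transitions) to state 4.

BFS to 4:
  L0 = {0}
  L1 = {2}
  L2 = {4}
first hit 4 at d=2 via tau·tau

Answer: 2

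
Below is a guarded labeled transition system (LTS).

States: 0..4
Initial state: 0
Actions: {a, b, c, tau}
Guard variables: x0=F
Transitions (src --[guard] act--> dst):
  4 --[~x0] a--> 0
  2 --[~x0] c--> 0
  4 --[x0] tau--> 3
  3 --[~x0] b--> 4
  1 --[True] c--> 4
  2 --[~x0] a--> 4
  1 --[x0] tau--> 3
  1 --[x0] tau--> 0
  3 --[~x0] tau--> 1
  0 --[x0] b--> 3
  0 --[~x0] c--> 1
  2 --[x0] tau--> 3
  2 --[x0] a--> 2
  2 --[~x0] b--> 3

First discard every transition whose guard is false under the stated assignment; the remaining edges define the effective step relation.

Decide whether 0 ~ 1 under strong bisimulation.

Compute ~ classes (split until stable):
  round 0: {{0,1,2,3,4}}
  round 1: {{0,1},{2},{3},{4}}
  round 2: {{0},{1},{2},{3},{4}}
Fixed point at round 3; 5 class(es).
class of 0: {0}; class of 1: {1}

Answer: NOT BISIMILAR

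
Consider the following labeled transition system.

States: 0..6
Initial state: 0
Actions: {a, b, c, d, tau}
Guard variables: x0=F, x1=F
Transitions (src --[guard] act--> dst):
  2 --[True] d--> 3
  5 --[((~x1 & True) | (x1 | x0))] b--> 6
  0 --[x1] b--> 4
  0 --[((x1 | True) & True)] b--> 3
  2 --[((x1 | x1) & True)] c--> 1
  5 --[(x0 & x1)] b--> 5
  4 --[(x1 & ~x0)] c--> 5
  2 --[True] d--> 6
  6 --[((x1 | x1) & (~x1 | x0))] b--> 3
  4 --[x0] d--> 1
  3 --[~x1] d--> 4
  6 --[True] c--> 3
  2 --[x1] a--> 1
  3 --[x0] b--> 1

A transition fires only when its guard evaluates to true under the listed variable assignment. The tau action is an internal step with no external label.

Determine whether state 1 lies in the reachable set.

Answer: UNREACHABLE

Working:
After dropping false guards: 6 live edges.
depth 0: {0}
depth 1: {3}  total {0,3}
depth 2: {4}  total {0,3,4}
Reach set: {0,3,4}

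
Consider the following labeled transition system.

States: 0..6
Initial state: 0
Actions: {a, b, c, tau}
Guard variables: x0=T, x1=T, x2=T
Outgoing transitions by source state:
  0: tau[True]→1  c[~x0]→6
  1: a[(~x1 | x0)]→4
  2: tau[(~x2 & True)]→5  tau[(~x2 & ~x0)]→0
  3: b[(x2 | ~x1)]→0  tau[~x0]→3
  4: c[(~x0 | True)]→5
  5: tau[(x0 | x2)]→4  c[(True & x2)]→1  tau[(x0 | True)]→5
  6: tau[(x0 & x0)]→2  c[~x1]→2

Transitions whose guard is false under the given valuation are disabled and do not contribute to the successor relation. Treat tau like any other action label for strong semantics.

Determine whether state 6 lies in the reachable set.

8 transition(s) survive guard evaluation.
depth 0: {0}
depth 1: {1}  cumulative {0,1}
depth 2: {4}  cumulative {0,1,4}
depth 3: {5}  cumulative {0,1,4,5}
R = {0,1,4,5}

Answer: UNREACHABLE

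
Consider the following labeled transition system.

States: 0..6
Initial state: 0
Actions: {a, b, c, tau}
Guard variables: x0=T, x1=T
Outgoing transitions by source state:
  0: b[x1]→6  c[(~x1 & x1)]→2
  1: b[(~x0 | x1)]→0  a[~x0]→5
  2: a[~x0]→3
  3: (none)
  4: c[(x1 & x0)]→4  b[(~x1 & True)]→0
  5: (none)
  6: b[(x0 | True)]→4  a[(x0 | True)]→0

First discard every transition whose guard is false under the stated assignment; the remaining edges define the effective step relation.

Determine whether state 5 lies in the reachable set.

Answer: UNREACHABLE

Working:
Guard filter leaves 5 enabled edge(s).
L0 = {0}
L1 = {6}  cumulative {0,6}
L2 = {4}  cumulative {0,4,6}
R = {0,4,6}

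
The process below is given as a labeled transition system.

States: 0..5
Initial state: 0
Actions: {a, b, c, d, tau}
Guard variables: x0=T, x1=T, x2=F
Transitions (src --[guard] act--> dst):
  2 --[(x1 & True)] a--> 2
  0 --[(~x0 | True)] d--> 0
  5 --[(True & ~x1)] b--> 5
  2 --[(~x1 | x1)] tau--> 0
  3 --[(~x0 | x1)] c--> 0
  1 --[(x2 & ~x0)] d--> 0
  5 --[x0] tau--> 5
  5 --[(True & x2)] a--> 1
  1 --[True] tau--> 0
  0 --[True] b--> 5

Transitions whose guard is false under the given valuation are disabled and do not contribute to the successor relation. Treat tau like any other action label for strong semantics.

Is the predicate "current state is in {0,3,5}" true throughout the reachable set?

Allowed set {0,3,5}
Reachable = {0,5}
  0: ok
  5: ok

Answer: INVARIANT HOLDS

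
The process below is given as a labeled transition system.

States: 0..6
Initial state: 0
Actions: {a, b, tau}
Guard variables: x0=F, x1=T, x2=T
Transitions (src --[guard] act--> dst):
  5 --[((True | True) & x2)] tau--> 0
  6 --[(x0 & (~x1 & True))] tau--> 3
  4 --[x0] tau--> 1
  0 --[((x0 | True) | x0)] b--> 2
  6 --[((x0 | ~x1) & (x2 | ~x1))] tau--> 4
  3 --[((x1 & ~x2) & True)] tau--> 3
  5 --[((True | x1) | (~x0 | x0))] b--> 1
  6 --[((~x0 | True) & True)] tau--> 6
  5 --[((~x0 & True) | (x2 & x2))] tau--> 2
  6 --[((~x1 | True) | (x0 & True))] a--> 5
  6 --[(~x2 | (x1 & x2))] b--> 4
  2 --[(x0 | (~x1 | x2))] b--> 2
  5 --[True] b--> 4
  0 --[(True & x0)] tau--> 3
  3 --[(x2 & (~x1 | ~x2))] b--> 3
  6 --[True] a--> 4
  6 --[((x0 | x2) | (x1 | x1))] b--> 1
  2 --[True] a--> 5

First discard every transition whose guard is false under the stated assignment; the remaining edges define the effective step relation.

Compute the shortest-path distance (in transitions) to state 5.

Layered search for 5:
  L0 = {0}
  L1 = {2}
  L2 = {5}
depth(5)=2, e.g. b·a

Answer: 2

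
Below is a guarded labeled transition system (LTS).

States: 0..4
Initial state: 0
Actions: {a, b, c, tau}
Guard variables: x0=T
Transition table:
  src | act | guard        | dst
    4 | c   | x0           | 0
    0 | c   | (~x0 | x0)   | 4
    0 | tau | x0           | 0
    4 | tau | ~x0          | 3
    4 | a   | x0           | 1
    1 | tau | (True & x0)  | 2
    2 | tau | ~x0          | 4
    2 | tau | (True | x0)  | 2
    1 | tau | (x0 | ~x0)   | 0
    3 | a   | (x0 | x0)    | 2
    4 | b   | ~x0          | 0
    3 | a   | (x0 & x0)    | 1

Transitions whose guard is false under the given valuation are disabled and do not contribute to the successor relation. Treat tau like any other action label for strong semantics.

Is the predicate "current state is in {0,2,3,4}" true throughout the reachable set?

Answer: INVARIANT VIOLATED at state 1

Analysis:
Inv-set: {0,2,3,4}
Reachable = {0,1,2,4}
  0: safe
  1: ✗ unsafe
  2: safe
  4: safe
reach 1 via c·a — violates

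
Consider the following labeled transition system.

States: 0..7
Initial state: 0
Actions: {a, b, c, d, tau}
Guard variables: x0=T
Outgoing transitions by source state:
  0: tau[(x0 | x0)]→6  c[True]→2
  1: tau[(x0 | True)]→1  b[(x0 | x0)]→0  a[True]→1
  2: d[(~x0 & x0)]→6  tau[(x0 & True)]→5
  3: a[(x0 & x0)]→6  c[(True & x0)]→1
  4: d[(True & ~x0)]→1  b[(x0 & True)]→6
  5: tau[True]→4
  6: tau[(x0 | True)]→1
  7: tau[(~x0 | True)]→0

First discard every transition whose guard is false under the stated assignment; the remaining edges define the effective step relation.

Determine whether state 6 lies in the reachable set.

Guard filter leaves 12 enabled edge(s).
Layer 0: {0}
Layer 1: {2,6}  total {0,2,6}
Layer 2: {1,5}  total {0,1,2,5,6}
Layer 3: {4}  total {0,1,2,4,5,6}
R = {0,1,2,4,5,6}
Path to 6: tau

Answer: REACHABLE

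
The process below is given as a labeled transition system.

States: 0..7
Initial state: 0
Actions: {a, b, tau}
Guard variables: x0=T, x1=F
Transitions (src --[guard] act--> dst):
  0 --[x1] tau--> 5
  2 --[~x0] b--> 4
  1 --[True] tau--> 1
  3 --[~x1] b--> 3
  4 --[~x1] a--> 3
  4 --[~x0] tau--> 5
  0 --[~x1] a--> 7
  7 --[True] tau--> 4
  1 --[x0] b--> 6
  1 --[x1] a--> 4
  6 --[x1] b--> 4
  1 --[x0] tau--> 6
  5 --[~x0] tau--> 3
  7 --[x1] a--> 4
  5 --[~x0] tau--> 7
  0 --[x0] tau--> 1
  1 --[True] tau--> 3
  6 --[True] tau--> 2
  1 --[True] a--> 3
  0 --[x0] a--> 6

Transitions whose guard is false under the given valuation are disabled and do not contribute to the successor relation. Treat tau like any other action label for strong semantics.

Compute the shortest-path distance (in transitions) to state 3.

Answer: 2

Analysis:
Breadth-first toward 3:
  L0 = {0}
  L1 = {1,6,7}
  L2 = {2,3,4}
first hit 3 at d=2 via tau·a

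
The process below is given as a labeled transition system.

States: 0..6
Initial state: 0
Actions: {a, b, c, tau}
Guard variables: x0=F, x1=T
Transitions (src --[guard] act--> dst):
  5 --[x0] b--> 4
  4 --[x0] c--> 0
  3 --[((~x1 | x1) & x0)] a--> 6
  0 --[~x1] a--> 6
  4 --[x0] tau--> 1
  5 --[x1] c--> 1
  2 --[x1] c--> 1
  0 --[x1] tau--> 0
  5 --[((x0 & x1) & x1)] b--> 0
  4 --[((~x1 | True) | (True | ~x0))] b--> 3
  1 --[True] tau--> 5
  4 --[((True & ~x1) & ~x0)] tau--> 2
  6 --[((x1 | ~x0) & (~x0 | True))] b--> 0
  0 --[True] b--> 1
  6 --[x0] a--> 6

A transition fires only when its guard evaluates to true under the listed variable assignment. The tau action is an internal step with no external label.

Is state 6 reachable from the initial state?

Answer: UNREACHABLE

Working:
7 transition(s) survive guard evaluation.
depth 0: {0}
depth 1: {1}  cumulative {0,1}
depth 2: {5}  cumulative {0,1,5}
Reach set: {0,1,5}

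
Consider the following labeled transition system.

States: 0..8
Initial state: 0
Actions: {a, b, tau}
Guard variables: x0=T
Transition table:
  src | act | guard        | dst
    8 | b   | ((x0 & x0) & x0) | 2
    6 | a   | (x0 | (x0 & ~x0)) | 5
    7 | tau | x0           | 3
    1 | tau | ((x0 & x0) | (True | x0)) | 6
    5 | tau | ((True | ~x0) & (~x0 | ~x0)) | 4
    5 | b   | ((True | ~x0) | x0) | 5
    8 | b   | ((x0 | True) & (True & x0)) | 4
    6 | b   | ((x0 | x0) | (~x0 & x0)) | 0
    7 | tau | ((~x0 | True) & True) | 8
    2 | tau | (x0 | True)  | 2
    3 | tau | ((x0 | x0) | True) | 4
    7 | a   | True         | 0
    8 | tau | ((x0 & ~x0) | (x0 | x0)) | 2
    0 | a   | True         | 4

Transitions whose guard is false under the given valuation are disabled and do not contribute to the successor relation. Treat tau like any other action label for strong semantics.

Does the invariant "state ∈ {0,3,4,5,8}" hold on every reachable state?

Allowed set {0,3,4,5,8}
Reachable = {0,4}
  0: safe
  4: safe

Answer: INVARIANT HOLDS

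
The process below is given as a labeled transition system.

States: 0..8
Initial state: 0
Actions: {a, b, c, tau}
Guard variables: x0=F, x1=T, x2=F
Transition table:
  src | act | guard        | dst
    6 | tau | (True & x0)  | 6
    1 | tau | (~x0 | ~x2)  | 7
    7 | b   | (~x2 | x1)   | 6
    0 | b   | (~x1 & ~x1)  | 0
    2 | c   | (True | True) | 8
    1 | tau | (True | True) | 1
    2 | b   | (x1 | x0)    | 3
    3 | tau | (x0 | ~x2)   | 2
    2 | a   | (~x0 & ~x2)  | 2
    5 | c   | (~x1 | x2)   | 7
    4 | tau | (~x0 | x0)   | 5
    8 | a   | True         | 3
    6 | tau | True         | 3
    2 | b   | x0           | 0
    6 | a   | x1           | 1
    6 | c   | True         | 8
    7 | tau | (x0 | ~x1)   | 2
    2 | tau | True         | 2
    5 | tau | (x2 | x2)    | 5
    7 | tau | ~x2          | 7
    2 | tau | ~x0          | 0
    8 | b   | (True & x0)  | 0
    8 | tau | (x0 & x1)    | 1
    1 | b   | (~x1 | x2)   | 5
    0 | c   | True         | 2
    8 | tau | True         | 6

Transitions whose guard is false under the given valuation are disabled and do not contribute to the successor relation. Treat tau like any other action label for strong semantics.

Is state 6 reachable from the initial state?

Answer: REACHABLE

Trace:
Guard filter leaves 17 enabled edge(s).
Layer 0: {0}
Layer 1: {2}  cumulative {0,2}
Layer 2: {3,8}  cumulative {0,2,3,8}
Layer 3: {6}  cumulative {0,2,3,6,8}
Layer 4: {1}  cumulative {0,1,2,3,6,8}
Layer 5: {7}  cumulative {0,1,2,3,6,7,8}
Reach set: {0,1,2,3,6,7,8}
trace reaching 6: c·c·tau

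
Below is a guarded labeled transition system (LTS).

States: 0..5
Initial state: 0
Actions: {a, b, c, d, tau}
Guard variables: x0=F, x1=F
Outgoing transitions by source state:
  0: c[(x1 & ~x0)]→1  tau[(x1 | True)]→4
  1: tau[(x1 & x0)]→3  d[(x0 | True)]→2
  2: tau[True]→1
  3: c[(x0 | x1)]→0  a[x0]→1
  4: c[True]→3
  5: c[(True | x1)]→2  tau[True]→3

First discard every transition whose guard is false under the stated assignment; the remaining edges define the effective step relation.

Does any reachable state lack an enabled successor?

Answer: DEADLOCK at state 3

Trace:
Reachable = {0,3,4}
  0: tau→4  [1 exit(s)]
  3: ∅  [no exit]
  4: c→3  [1 exit(s)]
Path to 3: tau·c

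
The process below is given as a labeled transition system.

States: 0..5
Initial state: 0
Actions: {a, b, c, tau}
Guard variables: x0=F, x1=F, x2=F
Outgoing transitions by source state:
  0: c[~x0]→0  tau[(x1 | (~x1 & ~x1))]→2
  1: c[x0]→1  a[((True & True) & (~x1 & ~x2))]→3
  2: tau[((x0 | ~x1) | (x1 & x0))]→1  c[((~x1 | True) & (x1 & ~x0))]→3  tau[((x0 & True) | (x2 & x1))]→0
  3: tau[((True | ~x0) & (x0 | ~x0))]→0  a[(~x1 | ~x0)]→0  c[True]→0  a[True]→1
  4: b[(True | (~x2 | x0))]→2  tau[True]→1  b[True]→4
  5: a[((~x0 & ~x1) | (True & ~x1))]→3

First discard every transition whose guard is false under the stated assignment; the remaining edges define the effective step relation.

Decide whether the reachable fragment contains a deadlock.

Answer: DEADLOCK-FREE

Working:
Reach set: {0,1,2,3}
  0: c→0  tau→2  [2 exit(s)]
  1: a→3  [1 exit(s)]
  2: tau→1  [1 exit(s)]
  3: a→0  a→1  c→0  tau→0  [4 exit(s)]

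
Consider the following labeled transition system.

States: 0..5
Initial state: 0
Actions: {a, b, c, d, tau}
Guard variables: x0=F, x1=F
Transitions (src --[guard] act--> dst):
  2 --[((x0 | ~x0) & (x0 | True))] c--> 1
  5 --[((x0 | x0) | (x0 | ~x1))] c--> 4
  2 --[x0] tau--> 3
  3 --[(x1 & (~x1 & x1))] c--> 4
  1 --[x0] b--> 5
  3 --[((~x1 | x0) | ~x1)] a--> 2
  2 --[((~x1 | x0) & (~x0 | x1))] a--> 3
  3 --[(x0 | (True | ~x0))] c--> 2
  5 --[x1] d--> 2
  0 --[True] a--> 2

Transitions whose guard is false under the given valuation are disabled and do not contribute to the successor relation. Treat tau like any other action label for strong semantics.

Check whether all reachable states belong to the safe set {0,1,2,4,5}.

Allowed set {0,1,2,4,5}
Reach set: {0,1,2,3}
  0: safe
  1: safe
  2: safe
  3: outside
reach 3 via a·a — violates

Answer: INVARIANT VIOLATED at state 3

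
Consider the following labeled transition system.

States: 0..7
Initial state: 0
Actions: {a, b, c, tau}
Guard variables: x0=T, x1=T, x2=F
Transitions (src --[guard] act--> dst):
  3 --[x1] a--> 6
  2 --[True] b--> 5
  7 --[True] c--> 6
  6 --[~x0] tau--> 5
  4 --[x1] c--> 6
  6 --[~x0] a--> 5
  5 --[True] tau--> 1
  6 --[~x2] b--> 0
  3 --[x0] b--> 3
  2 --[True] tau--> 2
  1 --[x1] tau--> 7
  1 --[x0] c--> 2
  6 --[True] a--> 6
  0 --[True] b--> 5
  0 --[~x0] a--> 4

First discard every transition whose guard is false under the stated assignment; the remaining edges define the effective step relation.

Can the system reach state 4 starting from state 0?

Guard filter leaves 12 enabled edge(s).
Layer 0: {0}
Layer 1: {5}  cumulative {0,5}
Layer 2: {1}  cumulative {0,1,5}
Layer 3: {2,7}  cumulative {0,1,2,5,7}
Layer 4: {6}  cumulative {0,1,2,5,6,7}
Reachable = {0,1,2,5,6,7}

Answer: UNREACHABLE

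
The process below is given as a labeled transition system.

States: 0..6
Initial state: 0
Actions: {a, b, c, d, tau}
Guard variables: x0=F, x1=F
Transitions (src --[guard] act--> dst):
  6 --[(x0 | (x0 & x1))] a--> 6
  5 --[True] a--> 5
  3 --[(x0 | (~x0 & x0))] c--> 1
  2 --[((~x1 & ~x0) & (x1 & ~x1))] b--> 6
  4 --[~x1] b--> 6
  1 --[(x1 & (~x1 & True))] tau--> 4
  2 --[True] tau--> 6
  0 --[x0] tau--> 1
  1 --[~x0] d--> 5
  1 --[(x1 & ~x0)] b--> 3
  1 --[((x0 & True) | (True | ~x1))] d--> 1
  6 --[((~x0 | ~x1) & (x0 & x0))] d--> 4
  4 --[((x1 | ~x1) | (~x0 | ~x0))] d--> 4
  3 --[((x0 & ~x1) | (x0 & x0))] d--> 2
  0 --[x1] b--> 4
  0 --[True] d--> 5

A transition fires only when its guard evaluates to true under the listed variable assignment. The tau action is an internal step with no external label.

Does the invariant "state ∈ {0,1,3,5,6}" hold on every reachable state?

Safe = {0,1,3,5,6}
Reachable = {0,5}
  0: ok
  5: ok

Answer: INVARIANT HOLDS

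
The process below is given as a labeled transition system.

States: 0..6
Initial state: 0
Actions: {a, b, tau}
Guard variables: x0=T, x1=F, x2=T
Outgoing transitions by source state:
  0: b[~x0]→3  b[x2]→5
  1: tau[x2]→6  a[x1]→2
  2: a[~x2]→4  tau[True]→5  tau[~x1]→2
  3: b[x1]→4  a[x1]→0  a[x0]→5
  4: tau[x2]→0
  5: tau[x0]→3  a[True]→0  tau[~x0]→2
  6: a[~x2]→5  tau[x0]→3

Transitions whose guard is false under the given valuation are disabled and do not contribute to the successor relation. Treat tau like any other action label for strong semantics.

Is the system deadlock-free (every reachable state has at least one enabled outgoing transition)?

Answer: DEADLOCK-FREE

Analysis:
R = {0,3,5}
  0: b→5  [1 exit(s)]
  3: a→5  [1 exit(s)]
  5: a→0  tau→3  [2 exit(s)]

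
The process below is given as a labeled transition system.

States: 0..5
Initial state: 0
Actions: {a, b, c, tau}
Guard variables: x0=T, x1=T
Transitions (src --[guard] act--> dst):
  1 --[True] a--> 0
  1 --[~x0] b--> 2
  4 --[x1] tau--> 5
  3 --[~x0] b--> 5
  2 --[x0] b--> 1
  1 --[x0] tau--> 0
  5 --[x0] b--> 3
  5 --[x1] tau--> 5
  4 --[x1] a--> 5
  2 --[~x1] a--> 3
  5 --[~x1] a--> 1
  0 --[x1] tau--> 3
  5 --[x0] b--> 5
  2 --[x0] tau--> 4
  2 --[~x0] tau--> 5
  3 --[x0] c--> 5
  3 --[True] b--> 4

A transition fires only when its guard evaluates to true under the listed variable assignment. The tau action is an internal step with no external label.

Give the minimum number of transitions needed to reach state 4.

Answer: 2

Analysis:
Layered search for 4:
  L0 = {0}
  L1 = {3}
  L2 = {4,5}
depth(4)=2, e.g. tau·b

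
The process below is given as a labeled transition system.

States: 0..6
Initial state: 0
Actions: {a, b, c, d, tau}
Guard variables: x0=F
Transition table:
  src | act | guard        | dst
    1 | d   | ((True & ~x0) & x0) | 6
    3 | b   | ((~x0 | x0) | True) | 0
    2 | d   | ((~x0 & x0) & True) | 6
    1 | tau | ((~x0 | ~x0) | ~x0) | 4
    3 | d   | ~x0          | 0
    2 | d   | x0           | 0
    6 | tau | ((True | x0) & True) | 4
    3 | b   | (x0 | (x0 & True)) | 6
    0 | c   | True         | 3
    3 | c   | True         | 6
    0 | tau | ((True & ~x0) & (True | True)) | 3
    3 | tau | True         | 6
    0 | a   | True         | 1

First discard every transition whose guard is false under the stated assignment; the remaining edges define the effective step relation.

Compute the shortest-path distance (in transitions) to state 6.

Layered search for 6:
  depth 0: {0}
  depth 1: {1,3}
  depth 2: {4,6}
6 enters at depth 2; path c·c

Answer: 2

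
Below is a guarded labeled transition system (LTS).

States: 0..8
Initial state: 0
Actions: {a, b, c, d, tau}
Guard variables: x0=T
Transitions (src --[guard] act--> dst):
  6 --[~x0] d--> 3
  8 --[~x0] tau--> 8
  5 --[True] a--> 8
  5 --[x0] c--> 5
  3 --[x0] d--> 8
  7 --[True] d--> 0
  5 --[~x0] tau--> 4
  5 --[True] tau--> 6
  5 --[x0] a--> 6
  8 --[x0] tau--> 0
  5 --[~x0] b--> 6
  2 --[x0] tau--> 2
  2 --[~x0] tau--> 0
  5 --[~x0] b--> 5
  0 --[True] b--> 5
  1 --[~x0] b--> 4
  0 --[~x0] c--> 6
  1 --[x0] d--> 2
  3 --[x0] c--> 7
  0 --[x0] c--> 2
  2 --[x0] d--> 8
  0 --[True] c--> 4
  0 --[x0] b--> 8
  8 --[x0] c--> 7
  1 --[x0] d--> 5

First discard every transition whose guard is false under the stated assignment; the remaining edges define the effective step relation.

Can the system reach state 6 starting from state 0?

Answer: REACHABLE

Analysis:
After dropping false guards: 17 live edges.
Layer 0: {0}
Layer 1: {2,4,5,8}  total {0,2,4,5,8}
Layer 2: {6,7}  total {0,2,4,5,6,7,8}
Reachable = {0,2,4,5,6,7,8}
witness 6: b·a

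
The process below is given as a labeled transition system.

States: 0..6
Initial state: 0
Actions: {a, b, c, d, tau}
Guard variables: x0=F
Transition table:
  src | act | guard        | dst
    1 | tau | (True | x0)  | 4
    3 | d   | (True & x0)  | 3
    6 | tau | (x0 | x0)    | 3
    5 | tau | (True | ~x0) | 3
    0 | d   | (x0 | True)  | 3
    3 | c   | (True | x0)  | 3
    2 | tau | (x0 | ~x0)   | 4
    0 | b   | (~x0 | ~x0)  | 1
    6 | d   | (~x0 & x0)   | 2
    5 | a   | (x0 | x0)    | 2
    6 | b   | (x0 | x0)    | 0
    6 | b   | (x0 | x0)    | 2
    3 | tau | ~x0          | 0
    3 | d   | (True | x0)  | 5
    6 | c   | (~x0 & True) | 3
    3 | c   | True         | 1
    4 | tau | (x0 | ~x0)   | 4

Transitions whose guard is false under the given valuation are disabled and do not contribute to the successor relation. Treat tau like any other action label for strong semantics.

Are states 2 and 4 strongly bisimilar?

Compute ~ classes (split until stable):
  π0 = {{0,1,2,3,4,5,6}}
  π1 = {{0},{1,2,4,5},{3},{6}}
  π2 = {{0},{1,2,4},{3},{5},{6}}
Fixed point at round 3; 5 class(es).
class of 2: {1,2,4}; class of 4: {1,2,4}

Answer: BISIMILAR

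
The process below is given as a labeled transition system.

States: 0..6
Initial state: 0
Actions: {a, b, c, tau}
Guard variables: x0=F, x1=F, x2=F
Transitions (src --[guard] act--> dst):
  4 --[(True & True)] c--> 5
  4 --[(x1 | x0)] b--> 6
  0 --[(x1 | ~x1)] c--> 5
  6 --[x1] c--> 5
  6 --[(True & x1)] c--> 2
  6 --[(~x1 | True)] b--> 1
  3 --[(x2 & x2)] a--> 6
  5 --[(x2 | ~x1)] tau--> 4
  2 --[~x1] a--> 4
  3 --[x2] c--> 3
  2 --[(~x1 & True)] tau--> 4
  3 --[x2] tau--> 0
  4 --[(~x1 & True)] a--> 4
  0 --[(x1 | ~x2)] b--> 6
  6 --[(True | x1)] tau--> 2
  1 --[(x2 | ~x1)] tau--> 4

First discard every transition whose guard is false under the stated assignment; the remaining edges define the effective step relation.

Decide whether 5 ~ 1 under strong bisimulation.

Compute ~ classes (split until stable):
  π0 = {{0,1,2,3,4,5,6}}
  π1 = {{0},{1,5},{2},{3},{4},{6}}
stable after 2 split(s): 6 block(s)
class of 5: {1,5}; class of 1: {1,5}

Answer: BISIMILAR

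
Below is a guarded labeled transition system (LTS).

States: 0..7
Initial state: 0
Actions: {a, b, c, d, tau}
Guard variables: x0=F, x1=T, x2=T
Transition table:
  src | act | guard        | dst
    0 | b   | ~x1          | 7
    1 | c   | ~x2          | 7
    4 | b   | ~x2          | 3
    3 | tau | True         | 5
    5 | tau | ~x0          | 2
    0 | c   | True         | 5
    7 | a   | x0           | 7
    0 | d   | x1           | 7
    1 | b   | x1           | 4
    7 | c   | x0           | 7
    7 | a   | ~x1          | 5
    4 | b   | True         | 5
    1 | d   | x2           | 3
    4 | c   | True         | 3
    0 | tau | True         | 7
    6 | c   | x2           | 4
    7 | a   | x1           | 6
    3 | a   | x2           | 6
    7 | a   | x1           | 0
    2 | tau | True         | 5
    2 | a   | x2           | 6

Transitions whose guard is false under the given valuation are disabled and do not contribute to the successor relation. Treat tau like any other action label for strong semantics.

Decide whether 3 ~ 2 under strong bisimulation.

Refine partition for ~:
  π0 = {{0,1,2,3,4,5,6,7}}
  π1 = {{0},{1},{2,3},{4},{5},{6},{7}}
stable after 2 split(s): 7 block(s)
[3]={2,3}  [2]={2,3}

Answer: BISIMILAR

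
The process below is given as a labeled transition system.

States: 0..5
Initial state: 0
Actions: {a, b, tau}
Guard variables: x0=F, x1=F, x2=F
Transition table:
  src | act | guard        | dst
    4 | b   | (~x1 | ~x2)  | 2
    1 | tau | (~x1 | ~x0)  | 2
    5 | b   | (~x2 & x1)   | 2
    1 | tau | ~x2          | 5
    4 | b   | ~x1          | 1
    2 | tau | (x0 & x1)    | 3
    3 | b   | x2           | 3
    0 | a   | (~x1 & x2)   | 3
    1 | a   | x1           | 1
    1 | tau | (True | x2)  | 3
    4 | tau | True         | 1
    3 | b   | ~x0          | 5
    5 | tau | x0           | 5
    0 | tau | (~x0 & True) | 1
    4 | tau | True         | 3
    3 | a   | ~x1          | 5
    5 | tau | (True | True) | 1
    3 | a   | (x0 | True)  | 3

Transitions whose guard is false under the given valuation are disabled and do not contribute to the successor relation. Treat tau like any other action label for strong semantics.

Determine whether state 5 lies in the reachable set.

Answer: REACHABLE

Trace:
12 transition(s) survive guard evaluation.
depth 0: {0}
depth 1: {1}  now seen {0,1}
depth 2: {2,3,5}  now seen {0,1,2,3,5}
Reach set: {0,1,2,3,5}
Path to 5: tau·tau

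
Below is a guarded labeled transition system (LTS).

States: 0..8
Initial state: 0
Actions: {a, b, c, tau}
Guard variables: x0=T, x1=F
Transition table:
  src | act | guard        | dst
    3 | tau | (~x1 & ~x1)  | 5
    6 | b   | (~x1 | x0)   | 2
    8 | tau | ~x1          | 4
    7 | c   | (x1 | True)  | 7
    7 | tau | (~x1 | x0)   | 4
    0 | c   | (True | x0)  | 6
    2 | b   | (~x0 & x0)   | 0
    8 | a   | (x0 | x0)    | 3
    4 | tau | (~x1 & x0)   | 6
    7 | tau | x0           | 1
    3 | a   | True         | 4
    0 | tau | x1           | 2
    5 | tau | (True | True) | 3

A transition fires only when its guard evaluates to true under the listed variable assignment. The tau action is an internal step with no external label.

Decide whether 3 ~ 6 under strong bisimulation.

Answer: NOT BISIMILAR

Trace:
Refine partition for ~:
  P[0] = {{0,1,2,3,4,5,6,7,8}}
  P[1] = {{0},{1,2},{3,8},{4,5},{6},{7}}
  P[2] = {{0},{1,2},{3},{4},{5},{6},{7},{8}}
Fixed point at round 3; 8 class(es).
3∈{3}, 6∈{6}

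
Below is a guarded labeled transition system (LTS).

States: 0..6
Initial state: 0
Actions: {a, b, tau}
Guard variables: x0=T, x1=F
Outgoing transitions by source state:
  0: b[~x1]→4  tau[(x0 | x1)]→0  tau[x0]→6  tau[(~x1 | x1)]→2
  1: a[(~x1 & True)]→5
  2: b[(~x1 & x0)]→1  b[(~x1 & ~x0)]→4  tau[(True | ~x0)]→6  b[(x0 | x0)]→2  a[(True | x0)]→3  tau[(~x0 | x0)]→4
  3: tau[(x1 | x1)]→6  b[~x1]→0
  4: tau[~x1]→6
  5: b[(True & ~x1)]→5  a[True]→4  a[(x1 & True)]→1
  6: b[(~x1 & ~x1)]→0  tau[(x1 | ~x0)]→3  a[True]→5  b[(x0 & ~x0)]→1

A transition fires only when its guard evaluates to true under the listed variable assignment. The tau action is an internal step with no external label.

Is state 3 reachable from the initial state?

Answer: REACHABLE

Analysis:
After dropping false guards: 16 live edges.
depth 0: {0}
depth 1: {2,4,6}  now seen {0,2,4,6}
depth 2: {1,3,5}  now seen {0,1,2,3,4,5,6}
Reach set: {0,1,2,3,4,5,6}
Path to 3: tau·a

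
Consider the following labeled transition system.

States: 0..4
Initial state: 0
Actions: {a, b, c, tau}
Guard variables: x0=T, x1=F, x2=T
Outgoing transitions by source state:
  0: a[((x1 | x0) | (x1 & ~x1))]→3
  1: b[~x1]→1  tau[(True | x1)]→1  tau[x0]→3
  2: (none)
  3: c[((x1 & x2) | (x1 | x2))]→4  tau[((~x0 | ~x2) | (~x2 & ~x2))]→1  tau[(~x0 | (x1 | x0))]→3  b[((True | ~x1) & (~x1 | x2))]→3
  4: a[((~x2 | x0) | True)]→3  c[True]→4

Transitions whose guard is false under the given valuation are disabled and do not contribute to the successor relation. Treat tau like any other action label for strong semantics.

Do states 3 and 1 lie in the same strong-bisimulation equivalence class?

Compute ~ classes (split until stable):
  round 0: {{0,1,2,3,4}}
  round 1: {{0},{1},{2},{3},{4}}
stable after 2 split(s): 5 block(s)
3∈{3}, 1∈{1}

Answer: NOT BISIMILAR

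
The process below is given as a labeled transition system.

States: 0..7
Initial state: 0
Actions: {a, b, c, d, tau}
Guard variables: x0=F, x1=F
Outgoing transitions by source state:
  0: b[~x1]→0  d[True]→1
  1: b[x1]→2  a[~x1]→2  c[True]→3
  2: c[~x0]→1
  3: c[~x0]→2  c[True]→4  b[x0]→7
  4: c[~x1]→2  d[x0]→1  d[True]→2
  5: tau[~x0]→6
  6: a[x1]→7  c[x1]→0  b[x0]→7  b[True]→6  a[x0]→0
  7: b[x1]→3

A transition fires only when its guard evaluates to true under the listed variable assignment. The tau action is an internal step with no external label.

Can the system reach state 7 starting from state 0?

Answer: UNREACHABLE

Trace:
11 transition(s) survive guard evaluation.
L0 = {0}
L1 = {1}  cumulative {0,1}
L2 = {2,3}  cumulative {0,1,2,3}
L3 = {4}  cumulative {0,1,2,3,4}
Reachable = {0,1,2,3,4}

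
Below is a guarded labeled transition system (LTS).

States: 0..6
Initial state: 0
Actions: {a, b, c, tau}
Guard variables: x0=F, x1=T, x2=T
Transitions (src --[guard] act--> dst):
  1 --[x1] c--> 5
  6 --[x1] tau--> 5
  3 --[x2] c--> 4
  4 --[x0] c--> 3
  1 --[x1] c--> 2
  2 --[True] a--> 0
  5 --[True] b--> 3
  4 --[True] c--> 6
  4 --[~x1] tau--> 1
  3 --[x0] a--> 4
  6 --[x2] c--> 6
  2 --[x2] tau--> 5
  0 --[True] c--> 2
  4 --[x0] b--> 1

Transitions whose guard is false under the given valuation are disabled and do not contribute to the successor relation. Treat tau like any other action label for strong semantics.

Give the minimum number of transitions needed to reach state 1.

Layered search for 1:
  Layer 0: {0}
  Layer 1: {2}
  Layer 2: {5}
  Layer 3: {3}
  Layer 4: {4}
  Layer 5: {6}
1 never appears.

Answer: UNREACHABLE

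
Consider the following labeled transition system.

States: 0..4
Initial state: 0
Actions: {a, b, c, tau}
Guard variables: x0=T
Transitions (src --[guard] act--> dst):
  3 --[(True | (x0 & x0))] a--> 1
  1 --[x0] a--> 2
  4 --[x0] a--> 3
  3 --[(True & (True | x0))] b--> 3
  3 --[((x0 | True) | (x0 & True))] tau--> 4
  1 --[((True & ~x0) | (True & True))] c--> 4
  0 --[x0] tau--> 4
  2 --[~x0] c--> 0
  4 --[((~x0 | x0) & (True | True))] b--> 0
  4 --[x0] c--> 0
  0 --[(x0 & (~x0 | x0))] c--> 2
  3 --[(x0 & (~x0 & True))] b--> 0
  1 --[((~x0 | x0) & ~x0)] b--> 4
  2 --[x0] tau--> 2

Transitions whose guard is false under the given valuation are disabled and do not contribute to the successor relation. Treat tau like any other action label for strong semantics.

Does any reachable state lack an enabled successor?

Reachable = {0,1,2,3,4}
  0: c→2  tau→4  [deg 2]
  1: a→2  c→4  [deg 2]
  2: tau→2  [deg 1]
  3: a→1  b→3  tau→4  [deg 3]
  4: a→3  b→0  c→0  [deg 3]

Answer: DEADLOCK-FREE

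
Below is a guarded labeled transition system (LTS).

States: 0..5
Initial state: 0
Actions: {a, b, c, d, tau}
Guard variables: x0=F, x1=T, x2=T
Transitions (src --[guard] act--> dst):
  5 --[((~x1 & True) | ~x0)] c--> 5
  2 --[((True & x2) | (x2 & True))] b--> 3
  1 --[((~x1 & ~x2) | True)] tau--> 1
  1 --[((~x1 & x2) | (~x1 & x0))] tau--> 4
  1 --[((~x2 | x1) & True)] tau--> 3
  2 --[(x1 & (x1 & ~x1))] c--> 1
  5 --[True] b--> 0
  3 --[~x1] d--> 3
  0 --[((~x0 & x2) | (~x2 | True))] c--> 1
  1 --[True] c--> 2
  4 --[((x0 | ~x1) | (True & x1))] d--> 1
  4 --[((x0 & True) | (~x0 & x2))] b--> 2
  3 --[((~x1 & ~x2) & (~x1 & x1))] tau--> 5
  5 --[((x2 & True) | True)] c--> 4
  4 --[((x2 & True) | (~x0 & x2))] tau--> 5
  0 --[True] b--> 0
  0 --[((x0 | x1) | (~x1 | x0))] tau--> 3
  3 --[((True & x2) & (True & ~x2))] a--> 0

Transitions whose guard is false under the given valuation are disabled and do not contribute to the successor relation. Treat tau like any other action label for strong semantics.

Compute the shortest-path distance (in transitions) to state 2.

BFS to 2:
  L0 = {0}
  L1 = {1,3}
  L2 = {2}
2 enters at depth 2; path c·c

Answer: 2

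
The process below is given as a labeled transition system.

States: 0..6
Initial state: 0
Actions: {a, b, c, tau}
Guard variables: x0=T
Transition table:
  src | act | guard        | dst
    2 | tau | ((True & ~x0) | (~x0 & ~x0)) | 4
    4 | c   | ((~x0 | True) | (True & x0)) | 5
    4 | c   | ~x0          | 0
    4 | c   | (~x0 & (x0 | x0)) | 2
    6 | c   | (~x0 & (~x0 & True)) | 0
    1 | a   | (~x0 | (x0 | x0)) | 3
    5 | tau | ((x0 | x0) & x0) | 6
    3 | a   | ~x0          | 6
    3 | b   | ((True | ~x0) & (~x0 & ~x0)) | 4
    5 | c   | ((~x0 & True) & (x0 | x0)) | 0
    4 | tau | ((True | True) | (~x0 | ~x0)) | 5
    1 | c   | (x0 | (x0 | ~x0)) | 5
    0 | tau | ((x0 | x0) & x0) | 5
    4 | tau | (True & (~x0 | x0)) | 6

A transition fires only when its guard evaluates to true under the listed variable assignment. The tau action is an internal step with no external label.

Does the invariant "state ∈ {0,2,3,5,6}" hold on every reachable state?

Allowed set {0,2,3,5,6}
R = {0,5,6}
  0: ok
  5: ok
  6: ok

Answer: INVARIANT HOLDS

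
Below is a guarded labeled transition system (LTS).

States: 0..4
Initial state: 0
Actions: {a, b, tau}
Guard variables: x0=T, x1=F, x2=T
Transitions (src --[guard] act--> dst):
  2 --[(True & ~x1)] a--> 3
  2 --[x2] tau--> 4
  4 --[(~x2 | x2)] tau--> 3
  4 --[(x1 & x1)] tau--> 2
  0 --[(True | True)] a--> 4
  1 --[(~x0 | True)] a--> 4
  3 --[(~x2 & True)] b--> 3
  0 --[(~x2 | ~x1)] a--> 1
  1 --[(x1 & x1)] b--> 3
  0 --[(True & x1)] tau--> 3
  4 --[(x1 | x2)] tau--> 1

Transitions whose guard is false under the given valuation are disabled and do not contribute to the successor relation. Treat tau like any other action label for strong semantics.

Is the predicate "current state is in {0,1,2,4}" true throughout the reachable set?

Allowed set {0,1,2,4}
Reachable = {0,1,3,4}
  0: safe
  1: safe
  3: ✗ unsafe
  4: safe
counterexample path to 3: a·tau

Answer: INVARIANT VIOLATED at state 3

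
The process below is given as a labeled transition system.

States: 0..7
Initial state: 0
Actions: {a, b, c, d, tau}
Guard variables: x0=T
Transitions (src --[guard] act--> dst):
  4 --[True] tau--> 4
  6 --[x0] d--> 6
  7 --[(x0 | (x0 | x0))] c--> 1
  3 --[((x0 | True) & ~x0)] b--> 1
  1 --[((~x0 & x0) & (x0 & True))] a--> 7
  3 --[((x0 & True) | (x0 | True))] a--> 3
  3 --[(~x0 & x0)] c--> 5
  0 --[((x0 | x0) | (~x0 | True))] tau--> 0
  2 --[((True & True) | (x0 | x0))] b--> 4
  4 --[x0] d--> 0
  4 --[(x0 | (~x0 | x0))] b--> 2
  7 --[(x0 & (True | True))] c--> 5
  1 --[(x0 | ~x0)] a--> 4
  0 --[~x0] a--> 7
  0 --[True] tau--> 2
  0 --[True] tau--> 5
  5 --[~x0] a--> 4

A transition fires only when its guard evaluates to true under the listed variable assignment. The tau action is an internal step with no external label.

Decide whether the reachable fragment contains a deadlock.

Reach set: {0,2,4,5}
  0: tau→0  tau→2  tau→5  [3 exit(s)]
  2: b→4  [1 exit(s)]
  4: b→2  d→0  tau→4  [3 exit(s)]
  5: ∅  [STUCK]
trace reaching 5: tau

Answer: DEADLOCK at state 5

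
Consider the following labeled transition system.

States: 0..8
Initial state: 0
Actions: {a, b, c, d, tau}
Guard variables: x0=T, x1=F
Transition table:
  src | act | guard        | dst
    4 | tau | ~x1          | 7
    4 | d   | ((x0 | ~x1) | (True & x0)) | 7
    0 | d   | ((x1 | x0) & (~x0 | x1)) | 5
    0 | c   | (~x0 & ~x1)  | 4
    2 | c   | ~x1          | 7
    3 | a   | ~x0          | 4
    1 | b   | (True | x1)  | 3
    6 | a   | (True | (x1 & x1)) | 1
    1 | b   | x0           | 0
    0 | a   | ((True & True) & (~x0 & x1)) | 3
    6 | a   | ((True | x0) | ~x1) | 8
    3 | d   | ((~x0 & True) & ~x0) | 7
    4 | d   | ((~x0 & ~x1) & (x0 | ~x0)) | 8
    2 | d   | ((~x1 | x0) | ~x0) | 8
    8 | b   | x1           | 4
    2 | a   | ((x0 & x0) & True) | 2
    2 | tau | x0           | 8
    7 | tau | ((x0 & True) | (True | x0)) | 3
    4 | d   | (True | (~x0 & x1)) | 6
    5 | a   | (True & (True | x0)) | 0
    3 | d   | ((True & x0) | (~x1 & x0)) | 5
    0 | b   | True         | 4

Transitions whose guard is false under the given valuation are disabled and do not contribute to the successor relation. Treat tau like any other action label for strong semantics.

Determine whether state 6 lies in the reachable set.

15 transition(s) survive guard evaluation.
depth 0: {0}
depth 1: {4}  cumulative {0,4}
depth 2: {6,7}  cumulative {0,4,6,7}
depth 3: {1,3,8}  cumulative {0,1,3,4,6,7,8}
depth 4: {5}  cumulative {0,1,3,4,5,6,7,8}
Reach set: {0,1,3,4,5,6,7,8}
Path to 6: b·d

Answer: REACHABLE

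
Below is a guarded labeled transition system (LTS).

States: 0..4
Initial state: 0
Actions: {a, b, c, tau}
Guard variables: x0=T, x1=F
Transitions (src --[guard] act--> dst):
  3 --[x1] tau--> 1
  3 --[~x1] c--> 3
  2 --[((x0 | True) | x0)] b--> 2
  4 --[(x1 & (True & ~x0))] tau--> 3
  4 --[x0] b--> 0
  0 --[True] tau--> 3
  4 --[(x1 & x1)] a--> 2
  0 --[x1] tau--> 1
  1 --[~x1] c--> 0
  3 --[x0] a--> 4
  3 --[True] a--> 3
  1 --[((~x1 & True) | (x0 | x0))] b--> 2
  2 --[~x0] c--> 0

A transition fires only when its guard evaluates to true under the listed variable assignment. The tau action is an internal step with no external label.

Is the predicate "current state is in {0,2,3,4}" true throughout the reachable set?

Inv-set: {0,2,3,4}
Reach set: {0,3,4}
  0: safe
  3: safe
  4: safe

Answer: INVARIANT HOLDS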